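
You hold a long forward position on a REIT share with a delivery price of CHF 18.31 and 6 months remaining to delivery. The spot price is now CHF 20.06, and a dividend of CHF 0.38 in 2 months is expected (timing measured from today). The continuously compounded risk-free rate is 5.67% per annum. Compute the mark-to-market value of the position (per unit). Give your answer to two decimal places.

CHF 1.89

PV(remaining dividends) I = 0.38·e^(−0.0567·2/12) = 0.3764
Current forward F = (S − I)·e^(rT) = (20.06 − 0.3764)·e^(0.0567·6/12) = 19.6836 × 1.028756 = 20.2496
Value (long) = (F − K)·e^(−rT) = (20.2496 − 18.31) × 0.972048 = 1.8854
Value = CHF 1.89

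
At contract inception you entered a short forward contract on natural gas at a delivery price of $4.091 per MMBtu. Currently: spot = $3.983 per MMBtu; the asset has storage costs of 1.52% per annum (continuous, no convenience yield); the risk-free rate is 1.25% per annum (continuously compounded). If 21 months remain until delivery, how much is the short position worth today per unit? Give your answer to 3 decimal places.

Current fair forward for the remaining 21 months: F = S·e^((r + u)·T), (r + u) = 0.0125 + 0.0152 = 0.0277
F = 3.983 · e^(0.0277 × 21/12) = 3.983 × 1.049669 = 4.1808
Value of long forward = (F − K)·e^(−rT) = (4.1808 − 4.091) · e^(−0.0125·21/12)
= 0.0898 × 0.978363 = 0.088
Short position value = −(long value) = -$0.088

-$0.088 per MMBtu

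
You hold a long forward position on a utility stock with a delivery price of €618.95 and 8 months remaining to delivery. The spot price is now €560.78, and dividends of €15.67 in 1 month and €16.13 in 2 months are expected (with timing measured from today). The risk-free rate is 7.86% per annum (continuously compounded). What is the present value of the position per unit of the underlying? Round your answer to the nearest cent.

PV(remaining dividends) I = 15.67·e^(−0.0786·1/12) + 16.13·e^(−0.0786·2/12) = 31.4878
Current forward F = (S − I)·e^(rT) = (560.78 − 31.4878)·e^(0.0786·8/12) = 529.2922 × 1.053797 = 557.7665
Value (long) = (F − K)·e^(−rT) = (557.7665 − 618.95) × 0.948949 = -58.0600
Value = -€58.06

-€58.06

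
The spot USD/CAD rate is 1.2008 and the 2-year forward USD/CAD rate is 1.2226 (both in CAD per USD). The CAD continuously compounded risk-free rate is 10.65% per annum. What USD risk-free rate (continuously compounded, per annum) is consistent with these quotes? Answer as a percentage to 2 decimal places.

F = S·e^((r_CAD − r_USD)T) ⇒ r_USD = r_CAD − ln(F/S)/T
ln(1.2226/1.2008) = 0.017992; /(2) = 0.008996
r_USD = 0.1065 − 0.008996 = 0.097504
r_USD = 9.75%

9.75%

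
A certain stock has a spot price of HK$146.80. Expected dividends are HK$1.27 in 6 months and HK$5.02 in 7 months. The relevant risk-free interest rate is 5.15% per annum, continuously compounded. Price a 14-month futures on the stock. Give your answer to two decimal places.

PV(dividends) I = 1.27·e^(−0.0515·6/12) + 5.02·e^(−0.0515·7/12)
I = 1.2377 + 4.8714 = 6.1091
F = (S − I)·e^(rT) = (146.80 − 6.1091) · e^(0.0515·14/12)
= 140.6909 · e^0.060083 = 140.6909 × 1.061925 = HK$149.40

HK$149.40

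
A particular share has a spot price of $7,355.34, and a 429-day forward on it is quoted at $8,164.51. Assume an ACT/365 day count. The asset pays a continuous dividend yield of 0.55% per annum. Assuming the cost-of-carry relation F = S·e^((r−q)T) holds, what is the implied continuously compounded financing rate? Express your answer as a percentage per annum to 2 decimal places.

From F = S·e^((r−q)T): (r − q) = ln(F/S)/T
ln(8164.51/7355.34) = ln(1.110011) = 0.104370
(r − q) = 0.104370 / (429/365) = 0.088800
r = ln(F/S)/T + q = 0.088800 + 0.0055 = 0.094300
r = 9.43%

9.43%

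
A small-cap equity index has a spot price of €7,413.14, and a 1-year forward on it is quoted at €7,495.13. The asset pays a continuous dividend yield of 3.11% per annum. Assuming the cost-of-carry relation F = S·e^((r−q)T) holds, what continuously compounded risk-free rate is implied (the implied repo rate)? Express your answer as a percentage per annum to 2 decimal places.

4.21%

From F = S·e^((r−q)T): (r − q) = ln(F/S)/T
ln(7495.13/7413.14) = ln(1.011060) = 0.010999
(r − q) = 0.010999 / (1) = 0.010999
r = ln(F/S)/T + q = 0.010999 + 0.0311 = 0.042099
r = 4.21%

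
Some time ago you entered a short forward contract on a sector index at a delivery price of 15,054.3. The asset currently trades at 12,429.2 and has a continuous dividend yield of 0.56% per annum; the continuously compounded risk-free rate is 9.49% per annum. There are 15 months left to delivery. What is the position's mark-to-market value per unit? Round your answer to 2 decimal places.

1027.84

Current fair forward for the remaining 15 months: F = S·e^((r − q)·T), (r − q) = 0.0949 − 0.0056 = 0.0893
F = 12429.2 · e^(0.0893 × 15/12) = 12429.2 × 1.11809350 = 13897.0077
Value of long forward = (F − K)·e^(−rT) = (13897.0077 − 15054.3) · e^(−0.0949·15/12)
= -1157.2923 × 0.88814079 = -1027.84
Short position value = −(long value) = 1027.84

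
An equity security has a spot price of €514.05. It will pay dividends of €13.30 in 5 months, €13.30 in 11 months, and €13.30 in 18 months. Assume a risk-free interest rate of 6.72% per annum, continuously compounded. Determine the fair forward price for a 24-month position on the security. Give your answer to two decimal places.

PV(dividends) I = 13.30·e^(−0.0672·5/12) + 13.30·e^(−0.0672·11/12) + 13.30·e^(−0.0672·18/12)
I = 12.9328 + 12.5054 + 12.0247 = 37.4629
F = (S − I)·e^(rT) = (514.05 − 37.4629) · e^(0.0672·24/12)
= 476.5871 · e^0.134400 = 476.5871 × 1.143850 = €545.14

€545.14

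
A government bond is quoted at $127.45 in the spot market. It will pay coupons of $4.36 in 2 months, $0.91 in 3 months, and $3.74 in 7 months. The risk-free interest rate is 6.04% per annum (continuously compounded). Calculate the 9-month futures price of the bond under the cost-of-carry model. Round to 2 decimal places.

$124.12

PV(coupons) I = 4.36·e^(−0.0604·2/12) + 0.91·e^(−0.0604·3/12) + 3.74·e^(−0.0604·7/12)
I = 4.3163 + 0.8964 + 3.6105 = 8.8232
F = (S − I)·e^(rT) = (127.45 − 8.8232) · e^(0.0604·9/12)
= 118.6268 · e^0.045300 = 118.6268 × 1.046342 = $124.12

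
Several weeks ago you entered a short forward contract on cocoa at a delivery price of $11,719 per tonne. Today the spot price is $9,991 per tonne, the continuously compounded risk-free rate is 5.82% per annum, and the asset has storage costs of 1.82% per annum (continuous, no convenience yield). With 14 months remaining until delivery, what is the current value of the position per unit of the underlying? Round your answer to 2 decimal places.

$744.28 per tonne

Current fair forward for the remaining 14 months: F = S·e^((r + u)·T), (r + u) = 0.0582 + 0.0182 = 0.0764
F = 9991 · e^(0.0764 × 14/12) = 9991 × 1.09322641 = 10922.4251
Value of long forward = (F − K)·e^(−rT) = (10922.4251 − 11719) · e^(−0.0582·14/12)
= -796.5749 × 0.93435390 = -744.28
Short position value = −(long value) = $744.28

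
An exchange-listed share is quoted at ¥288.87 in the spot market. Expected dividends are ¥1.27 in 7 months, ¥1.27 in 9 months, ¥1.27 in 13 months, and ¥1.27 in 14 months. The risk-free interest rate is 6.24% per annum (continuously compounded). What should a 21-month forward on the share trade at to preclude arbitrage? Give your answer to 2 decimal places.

PV(dividends) I = 1.27·e^(−0.0624·7/12) + 1.27·e^(−0.0624·9/12) + 1.27·e^(−0.0624·13/12) + 1.27·e^(−0.0624·14/12)
I = 1.2246 + 1.2119 + 1.1870 + 1.1808 = 4.8043
F = (S − I)·e^(rT) = (288.87 − 4.8043) · e^(0.0624·21/12)
= 284.0657 · e^0.109200 = 284.0657 × 1.115385 = ¥316.84

¥316.84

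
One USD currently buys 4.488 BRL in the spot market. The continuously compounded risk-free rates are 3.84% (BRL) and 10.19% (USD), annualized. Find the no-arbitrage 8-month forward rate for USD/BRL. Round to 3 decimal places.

4.302

F = S·e^((r_BRL − r_USD)T) = 4.488 · e^((0.0384 − 0.1019) × 8/12)
= 4.488 · e^-0.042333 = 4.488 × 0.958551
F = 4.302 BRL per USD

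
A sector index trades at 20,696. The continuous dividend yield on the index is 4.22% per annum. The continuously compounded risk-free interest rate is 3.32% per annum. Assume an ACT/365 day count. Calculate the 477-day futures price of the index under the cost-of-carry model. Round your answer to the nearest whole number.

20,454

F = S·e^((r − q)T) = 20696 · e^((0.0332 − 0.0422) × 477/365)
= 20696 · e^-0.011762 = 20696 × 0.988307
F = 20,454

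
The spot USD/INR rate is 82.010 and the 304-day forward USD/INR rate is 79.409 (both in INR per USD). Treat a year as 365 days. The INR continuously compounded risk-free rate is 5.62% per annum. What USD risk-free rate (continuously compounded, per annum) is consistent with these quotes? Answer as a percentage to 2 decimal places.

F = S·e^((r_INR − r_USD)T) ⇒ r_USD = r_INR − ln(F/S)/T
ln(79.409/82.010) = -0.032229; /(304/365) = -0.038696
r_USD = 0.0562 + 0.038696 = 0.094896
r_USD = 9.49%

9.49%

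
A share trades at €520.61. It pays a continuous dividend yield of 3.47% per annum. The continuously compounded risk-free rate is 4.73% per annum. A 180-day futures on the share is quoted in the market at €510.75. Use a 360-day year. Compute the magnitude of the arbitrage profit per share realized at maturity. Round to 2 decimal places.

€13.15 per share

Fair futures: F* = S·e^(carry·T), with carry = (r − q) = 0.0473 − 0.0347 = 0.0126
F* = 520.61 · e^(0.0126 × 180/360) = 520.61 · e^0.006300 = 520.61 × 1.006320 = €523.9003
Market €510.75 < fair €523.9003: forward underpriced → reverse cash-and-carry (short spot, go long the forward).
At maturity, profit = |F_mkt − F*| = |510.75 − 523.9003| = €13.15 per share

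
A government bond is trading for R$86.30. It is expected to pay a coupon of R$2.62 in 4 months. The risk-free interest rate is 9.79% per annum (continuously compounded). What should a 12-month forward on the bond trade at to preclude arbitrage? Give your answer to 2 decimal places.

PV(coupons) I = 2.62·e^(−0.0979·4/12)
I = 2.5359
F = (S − I)·e^(rT) = (86.30 − 2.5359) · e^(0.0979·12/12)
= 83.7641 · e^0.097900 = 83.7641 × 1.102852 = R$92.38

R$92.38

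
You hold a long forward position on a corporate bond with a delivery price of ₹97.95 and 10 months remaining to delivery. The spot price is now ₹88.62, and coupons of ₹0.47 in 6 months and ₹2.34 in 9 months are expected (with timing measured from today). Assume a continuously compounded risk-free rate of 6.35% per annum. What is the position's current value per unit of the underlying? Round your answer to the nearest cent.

PV(remaining coupons) I = 0.47·e^(−0.0635·6/12) + 2.34·e^(−0.0635·9/12) = 2.6865
Current forward F = (S − I)·e^(rT) = (88.62 − 2.6865)·e^(0.0635·10/12) = 85.9335 × 1.054342 = 90.6033
Value (long) = (F − K)·e^(−rT) = (90.6033 − 97.95) × 0.948459 = -6.9680
Value = -₹6.97

-₹6.97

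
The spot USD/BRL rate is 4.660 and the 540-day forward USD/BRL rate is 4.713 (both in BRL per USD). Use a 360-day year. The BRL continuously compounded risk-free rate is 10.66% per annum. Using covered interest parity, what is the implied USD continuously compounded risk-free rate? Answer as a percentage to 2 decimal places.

9.91%

F = S·e^((r_BRL − r_USD)T) ⇒ r_USD = r_BRL − ln(F/S)/T
ln(4.713/4.660) = 0.011309; /(540/360) = 0.007539
r_USD = 0.1066 − 0.007539 = 0.099061
r_USD = 9.91%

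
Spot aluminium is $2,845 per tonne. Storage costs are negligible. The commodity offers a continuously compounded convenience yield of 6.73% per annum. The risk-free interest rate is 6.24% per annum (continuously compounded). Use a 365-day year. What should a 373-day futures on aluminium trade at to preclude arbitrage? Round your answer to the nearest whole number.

Net carry = r + u − y = 0.0624 + 0.0000 − 0.0673 = -0.0049
F = S·e^((r+u−y)T) = 2845 · e^(-0.0049 × 373/365) = 2845 · e^-0.005007
= 2845 × 0.995006 = $2,831 per tonne

$2,831 per tonne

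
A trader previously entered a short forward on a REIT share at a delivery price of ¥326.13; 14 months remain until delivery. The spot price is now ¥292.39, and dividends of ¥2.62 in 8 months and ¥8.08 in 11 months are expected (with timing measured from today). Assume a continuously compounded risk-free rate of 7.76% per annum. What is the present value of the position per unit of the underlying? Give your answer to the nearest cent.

¥15.52

PV(remaining dividends) I = 2.62·e^(−0.0776·8/12) + 8.08·e^(−0.0776·11/12) = 10.0131
Current forward F = (S − I)·e^(rT) = (292.39 − 10.0131)·e^(0.0776·14/12) = 282.3769 × 1.094758 = 309.1344
Value (long) = (F − K)·e^(−rT) = (309.1344 − 326.13) × 0.913444 = -15.5245
Short position value = −(long value) = ¥15.52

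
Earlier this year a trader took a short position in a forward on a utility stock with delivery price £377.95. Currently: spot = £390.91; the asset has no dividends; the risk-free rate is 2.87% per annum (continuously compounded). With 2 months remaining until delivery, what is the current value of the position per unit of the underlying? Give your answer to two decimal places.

Current fair forward for the remaining 2 months: F = S·e^(r·T), r = 0.0287
F = 390.91 · e^(0.0287 × 2/12) = 390.91 × 1.004795 = 392.7844
Value of long forward = (F − K)·e^(−rT) = (392.7844 − 377.95) · e^(−0.0287·2/12)
= 14.8344 × 0.995228 = 14.76
Short position value = −(long value) = -£14.76

-£14.76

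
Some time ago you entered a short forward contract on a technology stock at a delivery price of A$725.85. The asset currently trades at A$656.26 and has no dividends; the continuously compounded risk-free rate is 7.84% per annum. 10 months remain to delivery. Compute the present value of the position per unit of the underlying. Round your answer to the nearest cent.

Current fair forward for the remaining 10 months: F = S·e^(r·T), r = 0.0784
F = 656.26 · e^(0.0784 × 10/12) = 656.26 × 1.067515 = 700.5674
Value of long forward = (F − K)·e^(−rT) = (700.5674 − 725.85) · e^(−0.0784·10/12)
= -25.2826 × 0.936755 = -23.68
Short position value = −(long value) = A$23.68

A$23.68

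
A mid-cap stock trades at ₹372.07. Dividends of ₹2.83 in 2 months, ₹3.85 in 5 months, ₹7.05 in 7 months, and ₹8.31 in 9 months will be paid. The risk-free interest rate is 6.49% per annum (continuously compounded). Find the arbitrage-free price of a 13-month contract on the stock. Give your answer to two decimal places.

₹376.37

PV(dividends) I = 2.83·e^(−0.0649·2/12) + 3.85·e^(−0.0649·5/12) + 7.05·e^(−0.0649·7/12) + 8.31·e^(−0.0649·9/12)
I = 2.7996 + 3.7473 + 6.7881 + 7.9152 = 21.2502
F = (S − I)·e^(rT) = (372.07 − 21.2502) · e^(0.0649·13/12)
= 350.8198 · e^0.070308 = 350.8198 × 1.072839 = ₹376.37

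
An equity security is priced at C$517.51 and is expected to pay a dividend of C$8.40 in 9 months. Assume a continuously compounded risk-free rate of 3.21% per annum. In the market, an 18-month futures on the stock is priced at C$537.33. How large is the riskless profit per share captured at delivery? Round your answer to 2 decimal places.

C$2.90 per share

PV(dividends) I = 8.40·e^(−0.0321·9/12) = 8.2002
Fair futures F* = (S − I)·e^(rT) = (517.51 − 8.2002)·e^0.048150 = 509.3098 × 1.049328 = 534.4330
Market C$537.33 > fair 534.4330: forward overpriced → cash-and-carry (borrow at r, buy the stock and collect the dividends, short the forward).
Profit at T = |F_mkt − F*| = |537.33 − 534.4330| = C$2.90 per share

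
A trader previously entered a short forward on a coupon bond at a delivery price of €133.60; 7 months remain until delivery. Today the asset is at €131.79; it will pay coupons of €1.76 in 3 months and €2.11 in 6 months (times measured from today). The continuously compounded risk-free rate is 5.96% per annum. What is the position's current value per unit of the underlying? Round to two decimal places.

PV(remaining coupons) I = 1.76·e^(−0.0596·3/12) + 2.11·e^(−0.0596·6/12) = 3.7820
Current forward F = (S − I)·e^(rT) = (131.79 − 3.7820)·e^(0.0596·7/12) = 128.0080 × 1.035378 = 132.5367
Value (long) = (F − K)·e^(−rT) = (132.5367 − 133.60) × 0.965831 = -1.0270
Short position value = −(long value) = €1.03

€1.03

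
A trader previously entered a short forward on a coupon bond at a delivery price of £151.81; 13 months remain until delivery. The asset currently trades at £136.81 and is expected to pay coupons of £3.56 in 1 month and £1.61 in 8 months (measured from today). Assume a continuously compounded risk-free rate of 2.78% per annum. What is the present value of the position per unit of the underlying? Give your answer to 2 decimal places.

PV(remaining coupons) I = 3.56·e^(−0.0278·1/12) + 1.61·e^(−0.0278·8/12) = 5.1322
Current forward F = (S − I)·e^(rT) = (136.81 − 5.1322)·e^(0.0278·13/12) = 131.6778 × 1.030575 = 135.7038
Value (long) = (F − K)·e^(−rT) = (135.7038 − 151.81) × 0.970332 = -15.6284
Short position value = −(long value) = £15.63

£15.63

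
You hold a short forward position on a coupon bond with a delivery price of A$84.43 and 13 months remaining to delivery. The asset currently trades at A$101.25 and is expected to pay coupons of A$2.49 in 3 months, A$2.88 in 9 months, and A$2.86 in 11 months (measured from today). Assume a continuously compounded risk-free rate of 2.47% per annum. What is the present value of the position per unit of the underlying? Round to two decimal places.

PV(remaining coupons) I = 2.49·e^(−0.0247·3/12) + 2.88·e^(−0.0247·9/12) + 2.86·e^(−0.0247·11/12) = 8.0978
Current forward F = (S − I)·e^(rT) = (101.25 − 8.0978)·e^(0.0247·13/12) = 93.1522 × 1.027120 = 95.6785
Value (long) = (F − K)·e^(−rT) = (95.6785 − 84.43) × 0.973596 = 10.9515
Short position value = −(long value) = -A$10.95

-A$10.95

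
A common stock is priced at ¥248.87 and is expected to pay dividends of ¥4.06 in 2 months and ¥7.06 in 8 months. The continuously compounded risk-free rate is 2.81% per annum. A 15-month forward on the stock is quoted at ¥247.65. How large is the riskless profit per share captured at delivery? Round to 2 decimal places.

¥1.25 per share

PV(dividends) I = 4.06·e^(−0.0281·2/12) + 7.06·e^(−0.0281·8/12) = 10.9700
Fair forward F* = (S − I)·e^(rT) = (248.87 − 10.9700)·e^0.035125 = 237.9000 × 1.035749 = 246.4047
Market ¥247.65 > fair 246.4047: forward overpriced → cash-and-carry (borrow at r, buy the stock and collect the dividends, short the forward).
Profit at T = |F_mkt − F*| = |247.65 − 246.4047| = ¥1.25 per share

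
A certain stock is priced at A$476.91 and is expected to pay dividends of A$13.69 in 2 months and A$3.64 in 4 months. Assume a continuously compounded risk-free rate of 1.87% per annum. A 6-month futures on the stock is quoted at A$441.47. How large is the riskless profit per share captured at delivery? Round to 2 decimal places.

A$22.49 per share

PV(dividends) I = 13.69·e^(−0.0187·2/12) + 3.64·e^(−0.0187·4/12) = 17.2648
Fair futures F* = (S − I)·e^(rT) = (476.91 − 17.2648)·e^0.009350 = 459.6452 × 1.009394 = 463.9631
Market A$441.47 < fair 463.9631: forward underpriced → reverse cash-and-carry (short the stock, invest proceeds at r, pay the dividends, go long the forward).
Profit at T = |F_mkt − F*| = |441.47 − 463.9631| = A$22.49 per share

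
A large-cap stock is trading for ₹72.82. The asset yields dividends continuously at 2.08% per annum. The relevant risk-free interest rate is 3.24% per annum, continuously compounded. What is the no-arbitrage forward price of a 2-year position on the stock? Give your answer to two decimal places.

₹74.53

F = S·e^((r − q)T) = 72.82 · e^((0.0324 − 0.0208) × 2)
= 72.82 · e^0.023200 = 72.82 × 1.023471
F = ₹74.53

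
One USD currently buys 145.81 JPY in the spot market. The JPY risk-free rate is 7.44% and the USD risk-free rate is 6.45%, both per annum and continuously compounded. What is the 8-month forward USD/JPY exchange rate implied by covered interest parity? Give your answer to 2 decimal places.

146.78

F = S·e^((r_JPY − r_USD)T) = 145.81 · e^((0.0744 − 0.0645) × 8/12)
= 145.81 · e^0.006600 = 145.81 × 1.006622
F = 146.78 JPY per USD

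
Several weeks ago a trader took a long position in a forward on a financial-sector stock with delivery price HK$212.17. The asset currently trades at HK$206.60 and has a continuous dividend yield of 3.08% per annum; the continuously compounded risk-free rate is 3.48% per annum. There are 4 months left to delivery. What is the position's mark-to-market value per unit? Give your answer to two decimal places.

-HK$5.23

Current fair forward for the remaining 4 months: F = S·e^((r − q)·T), (r − q) = 0.0348 − 0.0308 = 0.0040
F = 206.60 · e^(0.0040 × 4/12) = 206.60 × 1.001334 = 206.8756
Value of long forward = (F − K)·e^(−rT) = (206.8756 − 212.17) · e^(−0.0348·4/12)
= -5.2944 × 0.988467 = -5.23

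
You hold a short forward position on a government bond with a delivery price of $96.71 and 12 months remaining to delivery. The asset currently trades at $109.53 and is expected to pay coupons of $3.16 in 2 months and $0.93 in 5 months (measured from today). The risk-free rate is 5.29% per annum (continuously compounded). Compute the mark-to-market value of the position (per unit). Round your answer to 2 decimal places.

PV(remaining coupons) I = 3.16·e^(−0.0529·2/12) + 0.93·e^(−0.0529·5/12) = 4.0420
Current forward F = (S − I)·e^(rT) = (109.53 − 4.0420)·e^(0.0529·12/12) = 105.4880 × 1.054324 = 111.2185
Value (long) = (F − K)·e^(−rT) = (111.2185 − 96.71) × 0.948475 = 13.7609
Short position value = −(long value) = -$13.76

-$13.76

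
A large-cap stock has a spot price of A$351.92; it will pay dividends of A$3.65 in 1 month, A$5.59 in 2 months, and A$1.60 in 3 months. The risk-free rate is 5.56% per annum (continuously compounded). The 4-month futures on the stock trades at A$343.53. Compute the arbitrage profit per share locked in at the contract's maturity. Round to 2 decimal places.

A$4.02 per share

PV(dividends) I = 3.65·e^(−0.0556·1/12) + 5.59·e^(−0.0556·2/12) + 1.60·e^(−0.0556·3/12) = 10.7495
Fair futures F* = (S − I)·e^(rT) = (351.92 − 10.7495)·e^0.018533 = 341.1705 × 1.018706 = 347.5524
Market A$343.53 < fair 347.5524: forward underpriced → reverse cash-and-carry (short the stock, invest proceeds at r, pay the dividends, go long the forward).
Profit at T = |F_mkt − F*| = |343.53 − 347.5524| = A$4.02 per share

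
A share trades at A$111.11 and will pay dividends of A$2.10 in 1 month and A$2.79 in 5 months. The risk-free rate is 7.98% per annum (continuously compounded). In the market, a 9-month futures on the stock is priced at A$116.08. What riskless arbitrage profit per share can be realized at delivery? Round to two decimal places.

A$3.20 per share

PV(dividends) I = 2.10·e^(−0.0798·1/12) + 2.79·e^(−0.0798·5/12) = 4.7848
Fair futures F* = (S − I)·e^(rT) = (111.11 − 4.7848)·e^0.059850 = 106.3252 × 1.061677 = 112.8830
Market A$116.08 > fair 112.8830: forward overpriced → cash-and-carry (borrow at r, buy the stock and collect the dividends, short the forward).
Profit at T = |F_mkt − F*| = |116.08 − 112.8830| = A$3.20 per share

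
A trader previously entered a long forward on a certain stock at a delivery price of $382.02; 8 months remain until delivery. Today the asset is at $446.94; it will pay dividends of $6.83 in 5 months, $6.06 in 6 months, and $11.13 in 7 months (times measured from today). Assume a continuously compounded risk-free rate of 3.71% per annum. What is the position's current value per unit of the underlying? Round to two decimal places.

PV(remaining dividends) I = 6.83·e^(−0.0371·5/12) + 6.06·e^(−0.0371·6/12) + 11.13·e^(−0.0371·7/12) = 23.5656
Current forward F = (S − I)·e^(rT) = (446.94 − 23.5656)·e^(0.0371·8/12) = 423.3744 × 1.025042 = 433.9765
Value (long) = (F − K)·e^(−rT) = (433.9765 − 382.02) × 0.975570 = 50.6872
Value = $50.69

$50.69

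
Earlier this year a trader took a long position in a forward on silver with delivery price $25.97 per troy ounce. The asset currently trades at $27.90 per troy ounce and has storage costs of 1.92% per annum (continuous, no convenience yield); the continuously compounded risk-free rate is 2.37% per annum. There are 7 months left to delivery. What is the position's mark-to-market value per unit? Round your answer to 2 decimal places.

$2.60 per troy ounce

Current fair forward for the remaining 7 months: F = S·e^((r + u)·T), (r + u) = 0.0237 + 0.0192 = 0.0429
F = 27.90 · e^(0.0429 × 7/12) = 27.90 × 1.025341 = 28.6070
Value of long forward = (F − K)·e^(−rT) = (28.6070 − 25.97) · e^(−0.0237·7/12)
= 2.6370 × 0.986270 = 2.60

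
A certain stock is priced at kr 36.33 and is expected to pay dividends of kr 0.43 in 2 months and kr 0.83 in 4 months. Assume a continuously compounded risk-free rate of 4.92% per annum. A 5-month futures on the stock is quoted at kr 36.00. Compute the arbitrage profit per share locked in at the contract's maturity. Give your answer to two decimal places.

kr 0.19 per share

PV(dividends) I = 0.43·e^(−0.0492·2/12) + 0.83·e^(−0.0492·4/12) = 1.2430
Fair futures F* = (S − I)·e^(rT) = (36.33 − 1.2430)·e^0.020500 = 35.0870 × 1.020712 = 35.8137
Market kr 36.00 > fair 35.8137: forward overpriced → cash-and-carry (borrow at r, buy the stock and collect the dividends, short the forward).
Profit at T = |F_mkt − F*| = |36.00 − 35.8137| = kr 0.19 per share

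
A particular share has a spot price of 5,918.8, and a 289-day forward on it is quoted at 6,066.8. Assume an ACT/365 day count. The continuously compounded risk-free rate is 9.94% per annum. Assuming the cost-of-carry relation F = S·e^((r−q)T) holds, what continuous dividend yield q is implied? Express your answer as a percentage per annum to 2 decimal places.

6.82%

From F = S·e^((r−q)T): (r − q) = ln(F/S)/T
ln(6066.8/5918.8) = ln(1.025005) = 0.024697
(r − q) = 0.024697 / (289/365) = 0.031192
q = r − ln(F/S)/T = 0.0994 − 0.031192 = 0.068208
q = 6.82%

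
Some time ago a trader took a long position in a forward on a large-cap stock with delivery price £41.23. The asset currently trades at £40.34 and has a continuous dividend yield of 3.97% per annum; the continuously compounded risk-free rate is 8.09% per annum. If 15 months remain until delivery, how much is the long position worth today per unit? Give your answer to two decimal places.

£1.12

Current fair forward for the remaining 15 months: F = S·e^((r − q)·T), (r − q) = 0.0809 − 0.0397 = 0.0412
F = 40.34 · e^(0.0412 × 15/12) = 40.34 × 1.052849 = 42.4719
Value of long forward = (F − K)·e^(−rT) = (42.4719 − 41.23) · e^(−0.0809·15/12)
= 1.2419 × 0.903820 = 1.12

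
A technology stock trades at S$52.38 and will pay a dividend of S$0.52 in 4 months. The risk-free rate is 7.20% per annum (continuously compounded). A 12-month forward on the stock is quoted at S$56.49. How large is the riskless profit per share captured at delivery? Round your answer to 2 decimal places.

S$0.75 per share

PV(dividends) I = 0.52·e^(−0.0720·4/12) = 0.5077
Fair forward F* = (S − I)·e^(rT) = (52.38 − 0.5077)·e^0.072000 = 51.8723 × 1.074655 = 55.7448
Market S$56.49 > fair 55.7448: forward overpriced → cash-and-carry (borrow at r, buy the stock and collect the dividends, short the forward).
Profit at T = |F_mkt − F*| = |56.49 − 55.7448| = S$0.75 per share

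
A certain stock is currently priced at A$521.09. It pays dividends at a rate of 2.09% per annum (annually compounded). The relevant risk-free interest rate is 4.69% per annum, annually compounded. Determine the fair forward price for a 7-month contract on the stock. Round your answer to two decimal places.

F = S · (1+r)^T / (1+q)^T
= 521.09 × 1.027097 / 1.012139 = 521.09 × 1.014779
F = A$528.79

A$528.79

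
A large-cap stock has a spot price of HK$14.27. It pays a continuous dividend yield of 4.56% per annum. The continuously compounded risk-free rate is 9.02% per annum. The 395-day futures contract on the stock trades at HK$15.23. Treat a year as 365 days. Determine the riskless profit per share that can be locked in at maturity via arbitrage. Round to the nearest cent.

Fair futures: F* = S·e^(carry·T), with carry = (r − q) = 0.0902 − 0.0456 = 0.0446
F* = 14.27 · e^(0.0446 × 395/365) = 14.27 · e^0.048266 = 14.27 × 1.049450 = HK$14.9757
Market HK$15.23 > fair HK$14.9757: forward overpriced → cash-and-carry (buy spot, short the forward).
At maturity, profit = |F_mkt − F*| = |15.23 − 14.9757| = HK$0.25 per share

HK$0.25 per share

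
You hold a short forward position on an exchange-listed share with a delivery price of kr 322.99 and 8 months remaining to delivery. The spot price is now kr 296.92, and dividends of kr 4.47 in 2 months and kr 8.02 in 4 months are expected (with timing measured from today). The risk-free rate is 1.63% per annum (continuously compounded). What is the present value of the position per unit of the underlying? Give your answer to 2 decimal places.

PV(remaining dividends) I = 4.47·e^(−0.0163·2/12) + 8.02·e^(−0.0163·4/12) = 12.4344
Current forward F = (S − I)·e^(rT) = (296.92 − 12.4344)·e^(0.0163·8/12) = 284.4856 × 1.010926 = 287.5939
Value (long) = (F − K)·e^(−rT) = (287.5939 − 322.99) × 0.989192 = -35.0135
Short position value = −(long value) = kr 35.01

kr 35.01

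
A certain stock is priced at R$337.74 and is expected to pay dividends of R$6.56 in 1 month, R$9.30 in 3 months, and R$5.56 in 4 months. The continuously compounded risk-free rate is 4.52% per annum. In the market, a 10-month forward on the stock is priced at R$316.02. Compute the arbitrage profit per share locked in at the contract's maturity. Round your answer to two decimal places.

PV(dividends) I = 6.56·e^(−0.0452·1/12) + 9.30·e^(−0.0452·3/12) + 5.56·e^(−0.0452·4/12) = 21.2077
Fair forward F* = (S − I)·e^(rT) = (337.74 − 21.2077)·e^0.037667 = 316.5323 × 1.038385 = 328.6824
Market R$316.02 < fair 328.6824: forward underpriced → reverse cash-and-carry (short the stock, invest proceeds at r, pay the dividends, go long the forward).
Profit at T = |F_mkt − F*| = |316.02 − 328.6824| = R$12.66 per share

R$12.66 per share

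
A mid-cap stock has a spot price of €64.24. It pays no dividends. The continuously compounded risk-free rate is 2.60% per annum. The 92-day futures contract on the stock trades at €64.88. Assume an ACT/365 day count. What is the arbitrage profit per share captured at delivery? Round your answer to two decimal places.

€0.22 per share

Fair futures: F* = S·e^(carry·T), with carry = r = 0.0260
F* = 64.24 · e^(0.0260 × 92/365) = 64.24 · e^0.006553 = 64.24 × 1.006575 = €64.6624
Market €64.88 > fair €64.6624: forward overpriced → cash-and-carry (buy spot, short the forward).
At maturity, profit = |F_mkt − F*| = |64.88 − 64.6624| = €0.22 per share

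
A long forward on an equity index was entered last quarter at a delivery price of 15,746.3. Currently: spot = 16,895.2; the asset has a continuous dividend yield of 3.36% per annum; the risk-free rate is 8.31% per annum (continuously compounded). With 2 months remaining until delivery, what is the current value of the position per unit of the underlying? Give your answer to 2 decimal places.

1271.13

Current fair forward for the remaining 2 months: F = S·e^((r − q)·T), (r − q) = 0.0831 − 0.0336 = 0.0495
F = 16895.2 · e^(0.0495 × 2/12) = 16895.2 × 1.00828413 = 17035.1620
Value of long forward = (F − K)·e^(−rT) = (17035.1620 − 15746.3) · e^(−0.0831·2/12)
= 1288.8620 × 0.98624547 = 1271.13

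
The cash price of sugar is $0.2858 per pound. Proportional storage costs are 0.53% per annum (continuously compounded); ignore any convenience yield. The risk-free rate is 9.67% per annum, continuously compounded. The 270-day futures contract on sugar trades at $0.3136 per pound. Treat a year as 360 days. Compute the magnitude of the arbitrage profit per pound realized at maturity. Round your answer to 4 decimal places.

Fair futures: F* = S·e^(carry·T), with carry = (r + u) = 0.0967 + 0.0053 = 0.1020
F* = 0.2858 · e^(0.1020 × 270/360) = 0.2858 · e^0.076500 = 0.2858 × 1.079502 = $0.3085
Market $0.3136 > fair $0.3085: forward overpriced → cash-and-carry (buy spot, short the forward).
At maturity, profit = |F_mkt − F*| = |0.3136 − 0.3085| = $0.0051 per pound

$0.0051 per pound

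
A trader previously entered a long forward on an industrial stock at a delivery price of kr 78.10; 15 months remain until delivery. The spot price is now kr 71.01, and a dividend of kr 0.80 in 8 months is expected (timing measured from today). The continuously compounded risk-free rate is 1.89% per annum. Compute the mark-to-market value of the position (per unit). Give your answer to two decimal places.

PV(remaining dividends) I = 0.80·e^(−0.0189·8/12) = 0.7900
Current forward F = (S − I)·e^(rT) = (71.01 − 0.7900)·e^(0.0189·15/12) = 70.2200 × 1.023906 = 71.8987
Value (long) = (F − K)·e^(−rT) = (71.8987 − 78.10) × 0.976652 = -6.0565
Value = -kr 6.06

-kr 6.06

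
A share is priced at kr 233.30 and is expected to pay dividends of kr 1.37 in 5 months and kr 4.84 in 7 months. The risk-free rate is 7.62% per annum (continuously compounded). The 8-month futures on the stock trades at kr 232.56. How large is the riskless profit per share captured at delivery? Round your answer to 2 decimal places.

kr 6.63 per share

PV(dividends) I = 1.37·e^(−0.0762·5/12) + 4.84·e^(−0.0762·7/12) = 5.9568
Fair futures F* = (S − I)·e^(rT) = (233.30 − 5.9568)·e^0.050800 = 227.3432 × 1.052112 = 239.1905
Market kr 232.56 < fair 239.1905: forward underpriced → reverse cash-and-carry (short the stock, invest proceeds at r, pay the dividends, go long the forward).
Profit at T = |F_mkt − F*| = |232.56 − 239.1905| = kr 6.63 per share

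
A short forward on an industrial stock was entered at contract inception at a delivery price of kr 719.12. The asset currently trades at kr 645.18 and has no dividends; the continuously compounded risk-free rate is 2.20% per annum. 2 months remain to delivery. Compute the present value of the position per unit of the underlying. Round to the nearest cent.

kr 71.31

Current fair forward for the remaining 2 months: F = S·e^(r·T), r = 0.0220
F = 645.18 · e^(0.0220 × 2/12) = 645.18 × 1.003673 = 647.5497
Value of long forward = (F − K)·e^(−rT) = (647.5497 − 719.12) · e^(−0.0220·2/12)
= -71.5703 × 0.996340 = -71.31
Short position value = −(long value) = kr 71.31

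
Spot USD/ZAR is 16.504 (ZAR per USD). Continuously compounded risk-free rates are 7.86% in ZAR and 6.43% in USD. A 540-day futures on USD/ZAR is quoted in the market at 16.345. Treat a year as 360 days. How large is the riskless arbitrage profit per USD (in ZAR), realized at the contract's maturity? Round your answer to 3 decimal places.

0.517 per USD (in ZAR)

Fair futures: F* = S·e^(carry·T), with carry = (r_ZAR − r_USD) = 0.0786 − 0.0643 = 0.0143
F* = 16.504 · e^(0.0143 × 540/360) = 16.504 · e^0.021450 = 16.504 × 1.021682 = 16.8618
Market 16.345 < fair 16.8618: forward underpriced → reverse cash-and-carry (short spot, go long the forward).
At maturity, profit = |F_mkt − F*| = |16.345 − 16.8618| = 0.517 per USD (in ZAR)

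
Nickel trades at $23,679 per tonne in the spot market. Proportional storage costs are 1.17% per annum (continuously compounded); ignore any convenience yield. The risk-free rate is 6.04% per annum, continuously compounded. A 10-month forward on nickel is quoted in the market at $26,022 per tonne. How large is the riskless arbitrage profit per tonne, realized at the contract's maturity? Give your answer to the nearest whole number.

Fair forward: F* = S·e^(carry·T), with carry = (r + u) = 0.0604 + 0.0117 = 0.0721
F* = 23679 · e^(0.0721 × 10/12) = 23679 · e^0.060083 = 23679 × 1.061925 = $25145.3221
Market $26022 > fair $25145.3221: forward overpriced → cash-and-carry (buy spot, short the forward).
At maturity, profit = |F_mkt − F*| = |26022 − 25145.3221| = $877 per tonne

$877 per tonne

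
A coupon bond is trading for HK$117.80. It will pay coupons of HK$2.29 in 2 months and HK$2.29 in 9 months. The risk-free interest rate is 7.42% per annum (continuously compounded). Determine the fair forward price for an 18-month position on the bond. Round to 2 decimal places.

HK$126.72

PV(coupons) I = 2.29·e^(−0.0742·2/12) + 2.29·e^(−0.0742·9/12)
I = 2.2619 + 2.1660 = 4.4279
F = (S − I)·e^(rT) = (117.80 − 4.4279) · e^(0.0742·18/12)
= 113.3721 · e^0.111300 = 113.3721 × 1.117730 = HK$126.72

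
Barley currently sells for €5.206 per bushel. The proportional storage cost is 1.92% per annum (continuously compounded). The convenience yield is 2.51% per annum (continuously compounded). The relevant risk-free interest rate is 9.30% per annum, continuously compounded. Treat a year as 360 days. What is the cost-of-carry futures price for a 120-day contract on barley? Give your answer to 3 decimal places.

Net carry = r + u − y = 0.0930 + 0.0192 − 0.0251 = 0.0871
F = S·e^((r+u−y)T) = 5.206 · e^(0.0871 × 120/360) = 5.206 · e^0.029033
= 5.206 × 1.029459 = €5.359 per bushel

€5.359 per bushel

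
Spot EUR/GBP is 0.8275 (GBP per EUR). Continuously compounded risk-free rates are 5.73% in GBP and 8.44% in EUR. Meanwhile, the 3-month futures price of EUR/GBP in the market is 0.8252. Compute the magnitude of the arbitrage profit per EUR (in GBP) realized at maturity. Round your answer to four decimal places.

0.0033 per EUR (in GBP)

Fair futures: F* = S·e^(carry·T), with carry = (r_GBP − r_EUR) = 0.0573 − 0.0844 = -0.0271
F* = 0.8275 · e^(-0.0271 × 3/12) = 0.8275 · e^-0.006775 = 0.8275 × 0.993248 = 0.8219
Market 0.8252 > fair 0.8219: forward overpriced → cash-and-carry (buy spot, short the forward).
At maturity, profit = |F_mkt − F*| = |0.8252 − 0.8219| = 0.0033 per EUR (in GBP)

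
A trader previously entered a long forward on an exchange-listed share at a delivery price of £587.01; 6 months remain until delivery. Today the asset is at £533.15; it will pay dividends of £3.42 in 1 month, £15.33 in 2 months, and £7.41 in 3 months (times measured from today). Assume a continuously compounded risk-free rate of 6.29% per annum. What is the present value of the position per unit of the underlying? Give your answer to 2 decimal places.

PV(remaining dividends) I = 3.42·e^(−0.0629·1/12) + 15.33·e^(−0.0629·2/12) + 7.41·e^(−0.0629·3/12) = 25.8666
Current forward F = (S − I)·e^(rT) = (533.15 − 25.8666)·e^(0.0629·6/12) = 507.2834 × 1.031950 = 523.4911
Value (long) = (F − K)·e^(−rT) = (523.4911 − 587.01) × 0.969039 = -61.5523
Value = -£61.55

-£61.55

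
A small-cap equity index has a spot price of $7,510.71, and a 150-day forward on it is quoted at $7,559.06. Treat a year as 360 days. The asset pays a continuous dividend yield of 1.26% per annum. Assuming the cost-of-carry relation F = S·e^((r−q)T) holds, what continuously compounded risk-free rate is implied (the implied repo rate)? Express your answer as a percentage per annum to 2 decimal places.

2.80%

From F = S·e^((r−q)T): (r − q) = ln(F/S)/T
ln(7559.06/7510.71) = ln(1.006437) = 0.006416
(r − q) = 0.006416 / (150/360) = 0.015398
r = ln(F/S)/T + q = 0.015398 + 0.0126 = 0.027998
r = 2.80%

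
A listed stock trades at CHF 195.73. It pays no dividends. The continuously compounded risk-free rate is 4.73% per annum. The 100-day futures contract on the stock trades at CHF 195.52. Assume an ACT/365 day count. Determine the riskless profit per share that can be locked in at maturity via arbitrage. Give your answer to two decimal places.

CHF 2.76 per share

Fair futures: F* = S·e^(carry·T), with carry = r = 0.0473
F* = 195.73 · e^(0.0473 × 100/365) = 195.73 · e^0.012959 = 195.73 × 1.013043 = CHF 198.2829
Market CHF 195.52 < fair CHF 198.2829: forward underpriced → reverse cash-and-carry (short spot, go long the forward).
At maturity, profit = |F_mkt − F*| = |195.52 − 198.2829| = CHF 2.76 per share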